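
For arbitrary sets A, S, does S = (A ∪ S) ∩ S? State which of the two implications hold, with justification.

Both inclusions hold.

(⟹) Let x ∈ S. Then either x ∈ S and x ∉ A; or x ∈ A ∩ S. In each case x ∈ (A ∪ S) ∩ S, so S ⊆ (A ∪ S) ∩ S.

(⟸) Let x ∈ (A ∪ S) ∩ S. Then either x ∈ S and x ∉ A; or x ∈ A ∩ S. In each case x ∈ S, so (A ∪ S) ∩ S ⊆ S.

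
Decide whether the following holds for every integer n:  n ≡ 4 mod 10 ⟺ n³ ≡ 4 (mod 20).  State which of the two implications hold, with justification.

Both directions hold; the statement is true.

(⇒) Suppose n ≡ 4 (mod 10). Working modulo 20, n ∈ {4, 14}; for each such r, r³ ≡ 4 (mod 20).

(⇐) Conversely, the residues r modulo 20 with r³ ≡ 4 (mod 20) are exactly {4, 14}, and each is ≡ 4 (mod 10).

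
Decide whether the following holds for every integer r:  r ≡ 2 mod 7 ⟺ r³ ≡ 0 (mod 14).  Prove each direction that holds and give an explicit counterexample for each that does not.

(⟹) This fails: take r = 2. Then 2 ≡ 2 (mod 7), but 2³ = 8 ≡ 8 (mod 14), not 0.

(⟸) This fails: take r = 0. Then 0³ = 0 ≡ 0 (mod 14), yet 0 ≡ 0 (mod 7), not 2.

Both directions fail.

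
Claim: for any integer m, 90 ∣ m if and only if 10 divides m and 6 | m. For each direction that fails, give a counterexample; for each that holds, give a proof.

[⇒] If 90 ∣ m, write m = 90q. Since 90 = 9·10, m = 10·(9q), so 10 ∣ m; and since 90 = 15·6, m = 6·(15q), so 6 ∣ m.

[⇐] This fails: take m = 30. Both 10 ∣ 30 and 6 ∣ 30, yet 30 is not a multiple of 90 (since 30 = 0·90 + 30), so 90 ∤ 30.

The forward direction holds; the converse fails.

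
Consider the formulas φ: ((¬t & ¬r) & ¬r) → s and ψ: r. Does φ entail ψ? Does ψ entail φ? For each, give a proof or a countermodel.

Forward direction. This fails. Under t = T, s = F, r = F, the left side is true but the right side is false.

Converse. Assume the antecedent. If t is true, ((¬t & ¬r) & ¬r) → s reduces to true regardless of the other variables. If t is false, the antecedent forces (t = F, s = F, r = T) or (t = F, s = T, r = T), and ((¬t & ¬r) & ¬r) → s holds there. Either way ((¬t & ¬r) & ¬r) → s holds.

Only the converse holds.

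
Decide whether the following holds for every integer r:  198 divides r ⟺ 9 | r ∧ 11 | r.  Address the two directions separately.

The forward direction holds; the converse fails.

(←) This fails: take r = 99. Both 9 ∣ 99 and 11 ∣ 99, yet 99 is not a multiple of 198 (since 99 = 0·198 + 99), so 198 ∤ 99.

(→) If 198 ∣ r, write r = 198q. Since 198 = 22·9, r = 9·(22q), so 9 ∣ r; and since 198 = 18·11, r = 11·(18q), so 11 ∣ r.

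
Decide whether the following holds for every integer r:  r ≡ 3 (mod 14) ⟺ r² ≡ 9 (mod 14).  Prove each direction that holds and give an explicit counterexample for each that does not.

(→) Suppose r ≡ 3 (mod 14). Write r = 14j + 3. Then (14j + 3)² = 196j² + 84j + 9 = 14(14j² + 6j) + 9, so r² ≡ 9 (mod 14).

(←) This fails: take r = 11. Then 11² = 121 ≡ 9 (mod 14), yet 11 ≡ 11 (mod 14), not 3.

The forward direction holds; the converse fails.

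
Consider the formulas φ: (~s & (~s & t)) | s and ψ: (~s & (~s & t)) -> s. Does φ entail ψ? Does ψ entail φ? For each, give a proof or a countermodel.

Both directions fail.

(→) This fails. Under t = T, s = F, the left side is true but the right side is false.

(←) This fails. Under t = F, s = F, the left side is false but the right side is true.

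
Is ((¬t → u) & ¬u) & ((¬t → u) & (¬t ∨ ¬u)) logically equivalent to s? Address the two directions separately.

Neither implication holds.

Forward direction. This fails. Under s = F, u = F, t = T, the left side is true but the right side is false.

Converse. This fails. Under s = T, u = F, t = F, the left side is false but the right side is true.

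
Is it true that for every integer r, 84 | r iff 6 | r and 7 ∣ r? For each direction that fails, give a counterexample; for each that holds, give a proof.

Forward direction. If 84 ∣ r, write r = 84q. Since 84 = 14·6, r = 6·(14q), so 6 ∣ r; and since 84 = 12·7, r = 7·(12q), so 7 ∣ r.

Converse. This fails: take r = 42. Both 6 ∣ 42 and 7 ∣ 42, yet 42 is not a multiple of 84 (since 42 = 0·84 + 42), so 84 ∤ 42.

Only the forward direction holds.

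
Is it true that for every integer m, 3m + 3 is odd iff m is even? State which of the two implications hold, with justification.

(⟹) Suppose 3m + 3 is odd. Since 3 is odd, 3m and m have the same parity, so 3m + 3 ≡ m + 3 (mod 2). As 3 is odd, 3m + 3 is odd exactly when m is even. Thus m is even.

(⟸) Conversely, suppose m is even; write m = 2j. Then 3m + 3 = 3·(2j) + 3 = 2·3j + 3, which is odd.

Equivalent; both directions hold.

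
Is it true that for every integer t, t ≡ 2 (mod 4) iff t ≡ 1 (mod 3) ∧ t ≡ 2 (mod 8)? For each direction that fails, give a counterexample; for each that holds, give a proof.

(←) If t ≡ 1 (mod 3) and t ≡ 2 (mod 8), then by the Chinese remainder theorem t ≡ 10 (mod 24). Since 10 ≡ 2 (mod 4) and 4 ∣ 24, we get t ≡ 2 (mod 4).

(→) This fails: t = 2 gives 2 ≡ 2 (mod 4) but 2 ≡ 2 (mod 3), so the conjunction on the right does not hold.

The forward direction fails; the converse holds.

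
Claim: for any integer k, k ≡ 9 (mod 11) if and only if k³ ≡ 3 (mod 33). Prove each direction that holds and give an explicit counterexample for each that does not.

(⇒) fails; (⇐) holds.

[⇐] The residues r modulo 33 with r³ ≡ 3 (mod 33) are exactly {9}, and each is ≡ 9 (mod 11).

[⇒] This fails: take k = 20. Then 20 ≡ 9 (mod 11), but 20³ = 8000 ≡ 14 (mod 33), not 3.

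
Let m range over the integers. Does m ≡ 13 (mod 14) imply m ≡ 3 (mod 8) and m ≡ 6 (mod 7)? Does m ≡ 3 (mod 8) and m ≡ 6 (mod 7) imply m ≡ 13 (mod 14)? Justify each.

(→) This fails: m = 41 gives 41 ≡ 13 (mod 14) but 41 ≡ 1 (mod 8), so the conjunction on the right does not hold.

(←) Conversely, if m ≡ 3 (mod 8) and m ≡ 6 (mod 7), then by the Chinese remainder theorem m ≡ 27 (mod 56). Since 27 ≡ 13 (mod 14) and 14 ∣ 56, we get m ≡ 13 (mod 14).

Only the reverse direction holds.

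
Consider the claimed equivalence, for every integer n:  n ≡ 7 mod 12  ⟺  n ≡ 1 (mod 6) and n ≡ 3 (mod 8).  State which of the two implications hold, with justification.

Not equivalent: only (⇐) holds.

(→) This fails: n = 7 gives 7 ≡ 7 (mod 12) but 7 ≡ 7 (mod 8), so the conjunction on the right does not hold.

(←) Conversely, if n ≡ 1 (mod 6) and n ≡ 3 (mod 8), then by the Chinese remainder theorem n ≡ 19 (mod 24). Since 19 ≡ 7 (mod 12) and 12 ∣ 24, we get n ≡ 7 (mod 12).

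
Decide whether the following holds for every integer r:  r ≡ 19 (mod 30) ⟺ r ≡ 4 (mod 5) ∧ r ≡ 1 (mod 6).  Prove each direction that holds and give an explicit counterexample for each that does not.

[⇒] Suppose r ≡ 19 (mod 30); write r = 30j + 19. Since 5 ∣ 30, reducing mod 5 gives r ≡ 19 ≡ 4 (mod 5); since 6 ∣ 30, reducing mod 6 gives r ≡ 19 ≡ 1 (mod 6).

[⇐] Conversely, if r ≡ 4 (mod 5) and r ≡ 1 (mod 6), then by the Chinese remainder theorem r ≡ 19 (mod 30). This is exactly r ≡ 19 (mod 30).

Both directions hold; the statement is true.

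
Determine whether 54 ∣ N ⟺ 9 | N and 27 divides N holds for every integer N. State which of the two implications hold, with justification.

(→) If 54 ∣ N, write N = 54q. Since 54 = 6·9, N = 9·(6q), so 9 ∣ N; and since 54 = 2·27, N = 27·(2q), so 27 ∣ N.

(←) This fails: take N = 27. Both 9 ∣ 27 and 27 ∣ 27, yet 27 is not a multiple of 54 (since 27 = 0·54 + 27), so 54 ∤ 27.

Only the forward implication holds.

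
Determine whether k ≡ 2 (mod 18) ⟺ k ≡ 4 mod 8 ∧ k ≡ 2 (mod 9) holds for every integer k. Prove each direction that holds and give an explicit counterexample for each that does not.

Only the converse holds.

(⟹) This fails: k = 56 gives 56 ≡ 2 (mod 18) but 56 ≡ 0 (mod 8), so the conjunction on the right does not hold.

(⟸) Conversely, if k ≡ 4 (mod 8) and k ≡ 2 (mod 9), then by the Chinese remainder theorem k ≡ 20 (mod 72). Since 20 ≡ 2 (mod 18) and 18 ∣ 72, we get k ≡ 2 (mod 18).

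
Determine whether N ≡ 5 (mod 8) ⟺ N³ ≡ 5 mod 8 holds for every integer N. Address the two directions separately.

(⇒) Suppose N ≡ 5 (mod 8). Write N = 8j + 5. Then (8j + 5)³ = 512j³ + 960j² + 600j + 125 = 8(64j³ + 120j² + 75j + 15) + 5, so N³ ≡ 5 (mod 8).

(⇐) For the converse, argue contrapositively. If N ≢ 5 (mod 8), then N is congruent to one of 0, 1, 2, 3, 4, 6, 7 modulo 8, and these give N³ ≡ 0, 1, 0, 3, 0, 0, 7 respectively — never 5.

The biconditional holds.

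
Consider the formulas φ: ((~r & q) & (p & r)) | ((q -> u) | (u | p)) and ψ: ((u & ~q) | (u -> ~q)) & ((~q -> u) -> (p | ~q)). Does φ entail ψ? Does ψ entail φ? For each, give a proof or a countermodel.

Not equivalent: only (⇐) holds.

(←) Assume the antecedent. If q is true, the antecedent forces (r = F, q = T, p = T, u = F) or (r = T, q = T, p = T, u = F), and the consequent holds there. If q is false, the consequent reduces to true regardless of the other variables. Either way the consequent holds.

(→) This fails. Under r = F, q = T, p = F, u = T, the left side is true but the right side is false.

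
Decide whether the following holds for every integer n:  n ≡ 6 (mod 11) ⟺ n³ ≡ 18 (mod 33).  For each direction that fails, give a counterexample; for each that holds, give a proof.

(⇐) The residues r modulo 33 with r³ ≡ 18 (mod 33) are exactly {6}, and each is ≡ 6 (mod 11).

(⇒) This fails: take n = 17. Then 17 ≡ 6 (mod 11), but 17³ = 4913 ≡ 29 (mod 33), not 18.

Only the converse holds.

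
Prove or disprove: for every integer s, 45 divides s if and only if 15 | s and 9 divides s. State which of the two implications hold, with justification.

The biconditional holds.

(⟹) If 45 ∣ s, write s = 45q. Since 45 = 3·15, s = 15·(3q), so 15 ∣ s; and since 45 = 5·9, s = 9·(5q), so 9 ∣ s.

(⟸) Suppose 15 ∣ s and 9 ∣ s. Any common multiple of 15 and 9 is a multiple of their lcm; here lcm(15, 9) = 15·9/gcd(15, 9) = 135/3 = 45, so 45 ∣ s.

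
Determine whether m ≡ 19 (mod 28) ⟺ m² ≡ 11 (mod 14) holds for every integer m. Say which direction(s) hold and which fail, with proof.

Only the forward implication holds.

Forward direction. Suppose m ≡ 19 (mod 28). Then m² ≡ 19² = 361 (mod 28), and since 14 ∣ 28, also m² ≡ 11 (mod 14).

Converse. This fails: take m = 5. Then 5² = 25 ≡ 11 (mod 14), yet 5 ≡ 5 (mod 28), not 19.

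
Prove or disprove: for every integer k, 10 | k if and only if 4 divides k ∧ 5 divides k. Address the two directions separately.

(⇒) This fails: take k = 10. Certainly 10 ∣ 10, but 4 ∤ 10.

(⇐) Suppose 4 ∣ k and 5 ∣ k. Any common multiple of 4 and 5 is a multiple of their lcm; here gcd(4, 5) = 1, so lcm(4, 5) = 4·5 = 20, so 20 ∣ k. Since 10 ∣ 20, it follows that 10 ∣ k.

Not equivalent: only (⇐) holds.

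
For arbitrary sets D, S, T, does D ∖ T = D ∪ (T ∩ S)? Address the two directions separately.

(⟹) Let x ∈ D ∖ T. Then either x ∈ D and x ∉ S, T; or x ∈ D ∩ S and x ∉ T. In each case x ∈ D ∪ (T ∩ S), so D ∖ T ⊆ D ∪ (T ∩ S).

(⟸) This inclusion fails. Take D = {1}, S = ∅, T = {1}; then 1 ∈ D ∪ (T ∩ S) but 1 ∉ D ∖ T.

(⊆) holds; (⊇) fails.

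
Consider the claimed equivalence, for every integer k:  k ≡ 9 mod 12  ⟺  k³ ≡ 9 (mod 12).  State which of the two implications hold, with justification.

Both directions hold; the statement is true.

(←) Suppose k³ ≡ 9 (mod 12). The only residue r in {0, …, 11} with r³ ≡ 9 (mod 12) is r = 9, so k ≡ 9 (mod 12).

(→) Suppose k ≡ 9 mod 12. Write k = 12j + 9. Then (12j + 9)³ = 1728j³ + 3888j² + 2916j + 729 = 12(144j³ + 324j² + 243j + 60) + 9, so k³ ≡ 9 (mod 12).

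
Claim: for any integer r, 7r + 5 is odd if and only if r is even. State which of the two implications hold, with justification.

Equivalent; both directions hold.

Forward direction. Suppose 7r + 5 is odd. Since 7 is odd, 7r and r have the same parity, so 7r + 5 ≡ r + 5 (mod 2). As 5 is odd, 7r + 5 is odd exactly when r is even. Thus r is even.

Converse. Suppose r is even; write r = 2j. Then 7r + 5 = 7·(2j) + 5 = 2·7j + 5, which is odd.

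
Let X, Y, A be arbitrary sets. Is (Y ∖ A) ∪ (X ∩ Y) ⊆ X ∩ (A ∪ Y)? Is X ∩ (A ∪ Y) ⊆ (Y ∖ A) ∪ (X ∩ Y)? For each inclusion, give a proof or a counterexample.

Neither inclusion holds.

Forward inclusion. This inclusion fails. Take X = ∅, Y = {1}, A = ∅; then 1 ∈ (Y ∖ A) ∪ (X ∩ Y) but 1 ∉ X ∩ (A ∪ Y).

Reverse inclusion. This inclusion fails. Take X = {1}, Y = ∅, A = {1}; then 1 ∈ X ∩ (A ∪ Y) but 1 ∉ (Y ∖ A) ∪ (X ∩ Y).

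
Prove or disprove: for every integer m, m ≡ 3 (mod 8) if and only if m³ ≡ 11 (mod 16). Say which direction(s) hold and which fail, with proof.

Converse. The residues r modulo 16 with r³ ≡ 11 (mod 16) are exactly {3}, and each is ≡ 3 (mod 8).

Forward direction. This fails: take m = 11. Then 11 ≡ 3 (mod 8), but 11³ = 1331 ≡ 3 (mod 16), not 11.

Not equivalent: only (⇐) holds.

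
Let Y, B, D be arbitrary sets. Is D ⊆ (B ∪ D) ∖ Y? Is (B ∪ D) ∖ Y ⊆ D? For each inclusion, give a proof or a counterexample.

Forward inclusion. This inclusion fails. Take Y = {1}, B = ∅, D = {1}; then 1 ∈ D but 1 ∉ (B ∪ D) ∖ Y.

Reverse inclusion. This inclusion fails. Take Y = ∅, B = {1}, D = ∅; then 1 ∈ (B ∪ D) ∖ Y but 1 ∉ D.

Neither inclusion holds.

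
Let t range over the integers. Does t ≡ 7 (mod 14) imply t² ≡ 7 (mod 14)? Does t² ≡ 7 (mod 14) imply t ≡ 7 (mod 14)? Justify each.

(⟹) Suppose t ≡ 7 (mod 14). Write t = 14j + 7. Then (14j + 7)² = 196j² + 196j + 49 = 14(14j² + 14j + 3) + 7, so t² ≡ 7 (mod 14).

(⟸) Conversely, suppose t² ≡ 7 (mod 14). The only residue r in {0, …, 13} with r² ≡ 7 (mod 14) is r = 7, so t ≡ 7 (mod 14).

Both implications hold.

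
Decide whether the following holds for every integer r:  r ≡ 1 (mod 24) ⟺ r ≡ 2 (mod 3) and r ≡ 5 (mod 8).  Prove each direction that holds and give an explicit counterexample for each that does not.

[⇒] This fails: r = 1 gives 1 ≡ 1 (mod 24) but 1 ≡ 1 (mod 3), so the conjunction on the right does not hold.

[⇐] This fails: r = 5 satisfies both congruences on the right (5 ≡ 2 mod 3 and 5 ≡ 5 mod 8) yet 5 ≡ 5 (mod 24), not 1.

Neither direction holds.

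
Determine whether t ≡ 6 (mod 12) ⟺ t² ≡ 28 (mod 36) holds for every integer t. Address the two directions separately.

(⇒) This fails: take t = 6. Then 6 ≡ 6 (mod 12), but 6² = 36 ≡ 0 (mod 36), not 28.

(⇐) This fails: take t = 8. Then 8² = 64 ≡ 28 (mod 36), yet 8 ≡ 8 (mod 12), not 6.

Neither direction holds.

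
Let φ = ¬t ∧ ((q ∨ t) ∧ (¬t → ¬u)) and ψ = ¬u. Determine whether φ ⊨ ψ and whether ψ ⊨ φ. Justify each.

[⇒] Assume the antecedent. If t is true, the antecedent cannot hold. If t is false, the antecedent forces (t = F, u = F, q = T), and ¬u holds there. Either way ¬u holds.

[⇐] This fails. Under t = F, u = F, q = F, the left side is false but the right side is true.

Not equivalent: only (⇒) holds.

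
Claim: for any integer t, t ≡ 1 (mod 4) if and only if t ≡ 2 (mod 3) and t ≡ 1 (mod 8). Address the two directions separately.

(⇒) fails; (⇐) holds.

(⇐) If t ≡ 2 (mod 3) and t ≡ 1 (mod 8), then by the Chinese remainder theorem t ≡ 17 (mod 24). Since 17 ≡ 1 (mod 4) and 4 ∣ 24, we get t ≡ 1 (mod 4).

(⇒) This fails: t = 1 gives 1 ≡ 1 (mod 4) but 1 ≡ 1 (mod 3), so the conjunction on the right does not hold.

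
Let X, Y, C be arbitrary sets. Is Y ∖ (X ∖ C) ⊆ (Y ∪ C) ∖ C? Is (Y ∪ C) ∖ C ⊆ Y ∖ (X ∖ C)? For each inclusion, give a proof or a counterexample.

(⟹) This inclusion fails. Take X = ∅, Y = {1}, C = {1}; then 1 ∈ Y ∖ (X ∖ C) but 1 ∉ (Y ∪ C) ∖ C.

(⟸) This inclusion fails. Take X = {1}, Y = {1}, C = ∅; then 1 ∈ (Y ∪ C) ∖ C but 1 ∉ Y ∖ (X ∖ C).

(⊆) fails and (⊇) fails.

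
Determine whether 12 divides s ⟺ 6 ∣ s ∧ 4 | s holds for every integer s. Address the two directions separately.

Both directions hold; the statement is true.

[⇒] If 12 ∣ s, write s = 12q. Since 12 = 2·6, s = 6·(2q), so 6 ∣ s; and since 12 = 3·4, s = 4·(3q), so 4 ∣ s.

[⇐] Suppose 6 ∣ s and 4 ∣ s. Any common multiple of 6 and 4 is a multiple of their lcm; here lcm(6, 4) = 6·4/gcd(6, 4) = 24/2 = 12, so 12 ∣ s.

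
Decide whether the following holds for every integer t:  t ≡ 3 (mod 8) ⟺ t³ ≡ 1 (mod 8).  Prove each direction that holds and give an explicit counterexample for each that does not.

(→) This fails: take t = 3. Then 3 ≡ 3 (mod 8), but 3³ = 27 ≡ 3 (mod 8), not 1.

(←) This fails: take t = 1. Then 1³ = 1 ≡ 1 (mod 8), yet 1 ≡ 1 (mod 8), not 3.

Neither direction holds.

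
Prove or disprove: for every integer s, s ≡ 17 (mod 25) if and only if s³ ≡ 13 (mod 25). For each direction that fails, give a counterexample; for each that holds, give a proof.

[⇒] Suppose s ≡ 17 (mod 25). Write s = 25j + 17. Then (25j + 17)³ = 15625j³ + 31875j² + 21675j + 4913 = 25(625j³ + 1275j² + 867j + 196) + 13, so s³ ≡ 13 (mod 25).

[⇐] Conversely, suppose s³ ≡ 13 (mod 25). The only residue r in {0, …, 24} with r³ ≡ 13 (mod 25) is r = 17, so s ≡ 17 (mod 25).

The biconditional holds.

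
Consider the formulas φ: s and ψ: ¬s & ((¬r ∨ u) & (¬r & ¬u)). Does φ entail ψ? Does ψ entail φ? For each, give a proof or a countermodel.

Both directions fail.

[⇒] This fails. Under r = F, u = F, s = T, the left side is true but the right side is false.

[⇐] This fails. Under r = F, u = F, s = F, the left side is false but the right side is true.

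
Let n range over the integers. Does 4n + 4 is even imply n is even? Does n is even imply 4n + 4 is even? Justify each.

(←) Suppose n is even. Since 4 is even, 4n is even for every n, so 4n + 4 has the same parity as 4, which is even. Hence 4n + 4 is even.

(→) This fails: take n = 1. Then 4n + 4 = 8, which is even, yet n = 1 is odd, not even.

Only the converse holds.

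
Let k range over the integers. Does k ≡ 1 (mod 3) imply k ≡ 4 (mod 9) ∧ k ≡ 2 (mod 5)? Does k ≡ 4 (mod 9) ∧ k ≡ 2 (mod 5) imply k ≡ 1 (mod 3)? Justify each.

Not equivalent: only (⇐) holds.

(⇒) This fails: k = 1 gives 1 ≡ 1 (mod 3) but 1 ≡ 1 (mod 9), so the conjunction on the right does not hold.

(⇐) Conversely, if k ≡ 4 (mod 9) and k ≡ 2 (mod 5), then by the Chinese remainder theorem k ≡ 22 (mod 45). Since 22 ≡ 1 (mod 3) and 3 ∣ 45, we get k ≡ 1 (mod 3).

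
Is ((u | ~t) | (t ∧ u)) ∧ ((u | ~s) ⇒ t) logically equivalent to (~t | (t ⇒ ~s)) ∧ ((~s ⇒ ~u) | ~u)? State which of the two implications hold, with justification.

[⇒] This fails. Under u = T, t = T, s = F, the left side is true but the right side is false.

[⇐] This fails. Under u = F, t = F, s = F, the left side is false but the right side is true.

(⇒) fails and (⇐) fails.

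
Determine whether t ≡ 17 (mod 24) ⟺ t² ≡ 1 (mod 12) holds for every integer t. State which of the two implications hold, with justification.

(⇒) holds; (⇐) fails.

(→) Suppose t ≡ 17 (mod 24). Then t² ≡ 17² = 289 (mod 24), and since 12 ∣ 24, also t² ≡ 1 (mod 12).

(←) This fails: take t = 1. Then 1² = 1 ≡ 1 (mod 12), yet 1 ≡ 1 (mod 24), not 17.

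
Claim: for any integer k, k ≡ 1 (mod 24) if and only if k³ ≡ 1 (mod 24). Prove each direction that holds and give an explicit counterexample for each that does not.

[⇒] Suppose k ≡ 1 (mod 24). Write k = 24j + 1. Then (24j + 1)³ = 13824j³ + 1728j² + 72j + 1 = 24(576j³ + 72j² + 3j) + 1, so k³ ≡ 1 (mod 24).

[⇐] Conversely, suppose k³ ≡ 1 (mod 24). The only residue r in {0, …, 23} with r³ ≡ 1 (mod 24) is r = 1, so k ≡ 1 (mod 24).

Both directions hold.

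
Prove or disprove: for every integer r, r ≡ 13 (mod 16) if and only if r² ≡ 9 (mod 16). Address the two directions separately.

Only the forward implication holds.

(→) Suppose r ≡ 13 (mod 16). Write r = 16j + 13. Then (16j + 13)² = 256j² + 416j + 169 = 16(16j² + 26j + 10) + 9, so r² ≡ 9 (mod 16).

(←) This fails: take r = 3. Then 3² = 9 ≡ 9 (mod 16), yet 3 ≡ 3 (mod 16), not 13.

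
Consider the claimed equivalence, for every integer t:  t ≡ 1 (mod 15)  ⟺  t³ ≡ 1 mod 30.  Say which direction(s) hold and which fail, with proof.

The forward direction fails; the converse holds.

[⇐] The residues r modulo 30 with r³ ≡ 1 (mod 30) are exactly {1}, and each is ≡ 1 (mod 15).

[⇒] This fails: take t = 16. Then 16 ≡ 1 (mod 15), but 16³ = 4096 ≡ 16 (mod 30), not 1.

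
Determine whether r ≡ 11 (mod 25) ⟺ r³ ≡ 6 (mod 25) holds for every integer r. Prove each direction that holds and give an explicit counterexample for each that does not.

Both directions hold.

[⇒] Suppose r ≡ 11 (mod 25). Write r = 25j + 11. Then (25j + 11)³ = 15625j³ + 20625j² + 9075j + 1331 = 25(625j³ + 825j² + 363j + 53) + 6, so r³ ≡ 6 (mod 25).

[⇐] Conversely, suppose r³ ≡ 6 (mod 25). The only residue r in {0, …, 24} with r³ ≡ 6 (mod 25) is r = 11, so r ≡ 11 (mod 25).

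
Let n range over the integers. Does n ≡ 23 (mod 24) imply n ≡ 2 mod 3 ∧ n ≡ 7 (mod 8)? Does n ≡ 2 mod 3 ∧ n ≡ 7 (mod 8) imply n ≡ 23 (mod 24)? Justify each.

Equivalent; both directions hold.

(→) Suppose n ≡ 23 (mod 24); write n = 24j + 23. Since 3 ∣ 24, reducing mod 3 gives n ≡ 23 ≡ 2 (mod 3); since 8 ∣ 24, reducing mod 8 gives n ≡ 23 ≡ 7 (mod 8).

(←) Conversely, if n ≡ 2 (mod 3) and n ≡ 7 (mod 8), then by the Chinese remainder theorem n ≡ 23 (mod 24). This is exactly n ≡ 23 (mod 24).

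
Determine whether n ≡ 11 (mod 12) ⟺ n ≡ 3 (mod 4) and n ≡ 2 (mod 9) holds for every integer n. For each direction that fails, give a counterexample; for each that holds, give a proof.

(→) This fails: n = 35 gives 35 ≡ 11 (mod 12) but 35 ≡ 8 (mod 9), so the conjunction on the right does not hold.

(←) Conversely, if n ≡ 3 (mod 4) and n ≡ 2 (mod 9), then by the Chinese remainder theorem n ≡ 11 (mod 36). Since 11 ≡ 11 (mod 12) and 12 ∣ 36, we get n ≡ 11 (mod 12).

Only the reverse direction holds.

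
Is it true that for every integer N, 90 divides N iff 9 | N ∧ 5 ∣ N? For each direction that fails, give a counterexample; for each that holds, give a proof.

Not equivalent: only (⇒) holds.

(⟹) If 90 ∣ N, write N = 90q. Since 90 = 10·9, N = 9·(10q), so 9 ∣ N; and since 90 = 18·5, N = 5·(18q), so 5 ∣ N.

(⟸) This fails: take N = 45. Both 9 ∣ 45 and 5 ∣ 45, yet 45 is not a multiple of 90 (since 45 = 0·90 + 45), so 90 ∤ 45.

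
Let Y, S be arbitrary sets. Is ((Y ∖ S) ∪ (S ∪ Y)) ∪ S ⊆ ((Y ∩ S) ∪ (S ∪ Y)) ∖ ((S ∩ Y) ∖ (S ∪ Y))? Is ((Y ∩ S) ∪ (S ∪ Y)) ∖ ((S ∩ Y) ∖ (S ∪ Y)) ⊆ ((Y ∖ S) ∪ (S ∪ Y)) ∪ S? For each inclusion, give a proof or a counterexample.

(⟸) Let x ∈ ((Y ∩ S) ∪ (S ∪ Y)) ∖ ((S ∩ Y) ∖ (S ∪ Y)). Then either x ∈ Y and x ∉ S; or x ∈ S and x ∉ Y; or x ∈ Y ∩ S. In each case x ∈ ((Y ∖ S) ∪ (S ∪ Y)) ∪ S, so ((Y ∩ S) ∪ (S ∪ Y)) ∖ ((S ∩ Y) ∖ (S ∪ Y)) ⊆ ((Y ∖ S) ∪ (S ∪ Y)) ∪ S.

(⟹) Let x ∈ ((Y ∖ S) ∪ (S ∪ Y)) ∪ S. Then either x ∈ Y and x ∉ S; or x ∈ S and x ∉ Y; or x ∈ Y ∩ S. In each case x ∈ ((Y ∩ S) ∪ (S ∪ Y)) ∖ ((S ∩ Y) ∖ (S ∪ Y)), so ((Y ∖ S) ∪ (S ∪ Y)) ∪ S ⊆ ((Y ∩ S) ∪ (S ∪ Y)) ∖ ((S ∩ Y) ∖ (S ∪ Y)).

The two sets are equal.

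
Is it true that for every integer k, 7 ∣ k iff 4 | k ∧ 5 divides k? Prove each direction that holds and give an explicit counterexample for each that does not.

Forward direction. This fails: take k = 7. Certainly 7 ∣ 7, but 4 ∤ 7.

Converse. This fails: take k = 20. Both 4 ∣ 20 and 5 ∣ 20, yet 20 is not a multiple of 7 (since 20 = 2·7 + 6), so 7 ∤ 20.

Both directions fail.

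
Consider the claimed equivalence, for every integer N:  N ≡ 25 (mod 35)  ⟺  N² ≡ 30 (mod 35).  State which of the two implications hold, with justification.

(⟸) This fails: take N = 10. Then 10² = 100 ≡ 30 (mod 35), yet 10 ≡ 10 (mod 35), not 25.

(⟹) Suppose N ≡ 25 (mod 35). Write N = 35j + 25. Then (35j + 25)² = 1225j² + 1750j + 625 = 35(35j² + 50j + 17) + 30, so N² ≡ 30 (mod 35).

Not equivalent: only (⇒) holds.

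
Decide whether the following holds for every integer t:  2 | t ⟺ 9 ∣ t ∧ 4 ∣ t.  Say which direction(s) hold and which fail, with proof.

[⇒] This fails: take t = 2. Certainly 2 ∣ 2, but 9 ∤ 2.

[⇐] Suppose 9 ∣ t and 4 ∣ t. Any common multiple of 9 and 4 is a multiple of their lcm; here gcd(9, 4) = 1, so lcm(9, 4) = 9·4 = 36, so 36 ∣ t. Since 2 ∣ 36, it follows that 2 ∣ t.

Only the converse holds.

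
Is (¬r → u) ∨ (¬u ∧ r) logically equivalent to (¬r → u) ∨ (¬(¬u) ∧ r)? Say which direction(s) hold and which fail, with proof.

Equivalent; both directions hold.

(⟹) Assume the antecedent. If r is true, (¬r → u) ∨ (¬(¬u) ∧ r) reduces to true regardless of the other variables. If r is false, the antecedent forces (r = F, u = T), and (¬r → u) ∨ (¬(¬u) ∧ r) holds there. Either way (¬r → u) ∨ (¬(¬u) ∧ r) holds.

(⟸) Assume the antecedent. If r is true, (¬r → u) ∨ (¬u ∧ r) reduces to true regardless of the other variables. If r is false, the antecedent forces (r = F, u = T), and (¬r → u) ∨ (¬u ∧ r) holds there. Either way (¬r → u) ∨ (¬u ∧ r) holds.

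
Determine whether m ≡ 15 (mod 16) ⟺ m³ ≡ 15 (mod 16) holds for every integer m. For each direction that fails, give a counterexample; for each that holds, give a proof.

Equivalent; both directions hold.

(⟹) Suppose m ≡ 15 (mod 16). Write m = 16j + 15. Then (16j + 15)³ = 4096j³ + 11520j² + 10800j + 3375 = 16(256j³ + 720j² + 675j + 210) + 15, so m³ ≡ 15 (mod 16).

(⟸) Conversely, suppose m³ ≡ 15 (mod 16). The only residue r in {0, …, 15} with r³ ≡ 15 (mod 16) is r = 15, so m ≡ 15 (mod 16).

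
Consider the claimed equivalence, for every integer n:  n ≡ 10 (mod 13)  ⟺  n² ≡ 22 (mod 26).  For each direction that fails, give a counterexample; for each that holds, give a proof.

(→) This fails: take n = 23. Then 23 ≡ 10 (mod 13), but 23² = 529 ≡ 9 (mod 26), not 22.

(←) This fails: take n = 16. Then 16² = 256 ≡ 22 (mod 26), yet 16 ≡ 3 (mod 13), not 10.

Neither implication holds.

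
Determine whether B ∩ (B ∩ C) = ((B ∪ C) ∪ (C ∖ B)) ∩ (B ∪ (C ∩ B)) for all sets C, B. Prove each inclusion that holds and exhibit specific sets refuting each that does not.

The sets are not equal: only the forward inclusion holds.

(⟹) Let x ∈ B ∩ (B ∩ C). Then x ∈ C ∩ B, from which x ∈ ((B ∪ C) ∪ (C ∖ B)) ∩ (B ∪ (C ∩ B)).

(⟸) This inclusion fails. Take C = ∅, B = {1}; then 1 ∈ ((B ∪ C) ∪ (C ∖ B)) ∩ (B ∪ (C ∩ B)) but 1 ∉ B ∩ (B ∩ C).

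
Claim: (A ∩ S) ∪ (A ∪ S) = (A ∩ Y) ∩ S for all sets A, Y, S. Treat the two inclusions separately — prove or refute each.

(⊆) This inclusion fails. Take A = {1}, Y = ∅, S = ∅; then 1 ∈ (A ∩ S) ∪ (A ∪ S) but 1 ∉ (A ∩ Y) ∩ S.

(⊇) Let x ∈ (A ∩ Y) ∩ S. Then x ∈ A ∩ Y ∩ S, from which x ∈ (A ∩ S) ∪ (A ∪ S).

Only the reverse inclusion holds.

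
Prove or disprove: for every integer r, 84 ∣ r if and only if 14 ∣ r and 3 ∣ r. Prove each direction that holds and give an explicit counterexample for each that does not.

(⟹) If 84 ∣ r, write r = 84q. Since 84 = 6·14, r = 14·(6q), so 14 ∣ r; and since 84 = 28·3, r = 3·(28q), so 3 ∣ r.

(⟸) This fails: take r = 42. Both 14 ∣ 42 and 3 ∣ 42, yet 42 is not a multiple of 84 (since 42 = 0·84 + 42), so 84 ∤ 42.

The forward direction holds; the converse fails.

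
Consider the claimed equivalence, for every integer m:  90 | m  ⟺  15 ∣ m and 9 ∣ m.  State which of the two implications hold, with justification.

Not equivalent: only (⇒) holds.

Converse. This fails: take m = 45. Both 15 ∣ 45 and 9 ∣ 45, yet 45 is not a multiple of 90 (since 45 = 0·90 + 45), so 90 ∤ 45.

Forward direction. If 90 ∣ m, write m = 90q. Since 90 = 6·15, m = 15·(6q), so 15 ∣ m; and since 90 = 10·9, m = 9·(10q), so 9 ∣ m.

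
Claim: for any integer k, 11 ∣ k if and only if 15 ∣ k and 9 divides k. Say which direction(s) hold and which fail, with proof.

(⇒) This fails: take k = 11. Certainly 11 ∣ 11, but 15 ∤ 11.

(⇐) This fails: take k = 45. Both 15 ∣ 45 and 9 ∣ 45, yet 45 is not a multiple of 11 (since 45 = 4·11 + 1), so 11 ∤ 45.

(⇒) fails and (⇐) fails.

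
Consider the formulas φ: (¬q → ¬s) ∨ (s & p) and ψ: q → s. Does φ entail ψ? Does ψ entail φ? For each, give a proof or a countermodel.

Both directions fail.

(⇒) This fails. Under p = F, s = F, q = T, the left side is true but the right side is false.

(⇐) This fails. Under p = F, s = T, q = F, the left side is false but the right side is true.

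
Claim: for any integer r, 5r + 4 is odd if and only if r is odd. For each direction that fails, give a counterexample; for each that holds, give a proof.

(⇒) Suppose 5r + 4 is odd. Since 5 is odd, 5r and r have the same parity, so 5r + 4 ≡ r + 4 (mod 2). As 4 is even, 5r + 4 is odd exactly when r is odd. Thus r is odd.

(⇐) Conversely, suppose r is odd; write r = 2j + 1. Then 5r + 4 = 5·(2j + 1) + 4 = 2·5j + 9, which is odd.

Both directions hold.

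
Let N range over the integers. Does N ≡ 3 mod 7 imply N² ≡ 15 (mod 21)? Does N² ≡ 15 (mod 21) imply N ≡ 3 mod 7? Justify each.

Neither implication holds.

Forward direction. This fails: take N = 3. Then 3 ≡ 3 (mod 7), but 3² = 9 ≡ 9 (mod 21), not 15.

Converse. This fails: take N = 6. Then 6² = 36 ≡ 15 (mod 21), yet 6 ≡ 6 (mod 7), not 3.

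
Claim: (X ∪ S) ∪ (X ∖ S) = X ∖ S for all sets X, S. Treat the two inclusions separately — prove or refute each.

(⊆) fails; (⊇) holds.

(⊆) This inclusion fails. Take X = ∅, S = {1}; then 1 ∈ (X ∪ S) ∪ (X ∖ S) but 1 ∉ X ∖ S.

(⊇) Let x ∈ X ∖ S. Then x ∈ X and x ∉ S, from which x ∈ (X ∪ S) ∪ (X ∖ S).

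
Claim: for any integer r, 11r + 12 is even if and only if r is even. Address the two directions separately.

Both directions hold; the statement is true.

[⇒] Suppose 11r + 12 is even. Since 11 is odd, 11r and r have the same parity, so 11r + 12 ≡ r + 12 (mod 2). As 12 is even, 11r + 12 is even exactly when r is even. Thus r is even.

[⇐] Conversely, suppose r is even; write r = 2j. Then 11r + 12 = 11·(2j) + 12 = 2·11j + 12, which is even.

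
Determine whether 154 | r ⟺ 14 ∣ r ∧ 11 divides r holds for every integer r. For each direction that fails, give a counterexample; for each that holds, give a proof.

Both implications hold.

[⇒] If 154 ∣ r, write r = 154q. Since 154 = 11·14, r = 14·(11q), so 14 ∣ r; and since 154 = 14·11, r = 11·(14q), so 11 ∣ r.

[⇐] Suppose 14 ∣ r and 11 ∣ r. Any common multiple of 14 and 11 is a multiple of their lcm; here gcd(14, 11) = 1, so lcm(14, 11) = 14·11 = 154, so 154 ∣ r.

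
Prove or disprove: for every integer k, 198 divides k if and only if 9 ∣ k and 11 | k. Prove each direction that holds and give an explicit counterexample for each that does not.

Only the forward direction holds.

[⇐] This fails: take k = 99. Both 9 ∣ 99 and 11 ∣ 99, yet 99 is not a multiple of 198 (since 99 = 0·198 + 99), so 198 ∤ 99.

[⇒] If 198 ∣ k, write k = 198q. Since 198 = 22·9, k = 9·(22q), so 9 ∣ k; and since 198 = 18·11, k = 11·(18q), so 11 ∣ k.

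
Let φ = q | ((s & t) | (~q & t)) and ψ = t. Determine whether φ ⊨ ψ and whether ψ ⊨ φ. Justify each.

(⟹) This fails. Under t = F, q = T, s = F, the left side is true but the right side is false.

(⟸) Assume the antecedent. If t is true, q | ((s & t) | (~q & t)) reduces to true regardless of the other variables. If t is false, the antecedent cannot hold. Either way q | ((s & t) | (~q & t)) holds.

Only the converse holds.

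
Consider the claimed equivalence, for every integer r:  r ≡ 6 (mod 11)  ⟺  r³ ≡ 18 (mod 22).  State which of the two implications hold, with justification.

(⇒) fails; (⇐) holds.

[⇐] The residues r modulo 22 with r³ ≡ 18 (mod 22) are exactly {6}, and each is ≡ 6 (mod 11).

[⇒] This fails: take r = 17. Then 17 ≡ 6 (mod 11), but 17³ = 4913 ≡ 7 (mod 22), not 18.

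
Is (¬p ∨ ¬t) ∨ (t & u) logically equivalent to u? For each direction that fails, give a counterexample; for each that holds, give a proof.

Not equivalent: only (⇐) holds.

(→) This fails. Under u = F, t = F, p = F, the left side is true but the right side is false.

(←) Assume the antecedent. If u is true, (¬p ∨ ¬t) ∨ (t & u) reduces to true regardless of the other variables. If u is false, the antecedent cannot hold. Either way (¬p ∨ ¬t) ∨ (t & u) holds.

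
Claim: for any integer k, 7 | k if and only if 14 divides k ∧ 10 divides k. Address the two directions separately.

(⇒) fails; (⇐) holds.

[⇒] This fails: take k = 7. Certainly 7 ∣ 7, but 14 ∤ 7.

[⇐] Suppose 14 ∣ k and 10 ∣ k. Any common multiple of 14 and 10 is a multiple of their lcm; here lcm(14, 10) = 14·10/gcd(14, 10) = 140/2 = 70, so 70 ∣ k. Since 7 ∣ 70, it follows that 7 ∣ k.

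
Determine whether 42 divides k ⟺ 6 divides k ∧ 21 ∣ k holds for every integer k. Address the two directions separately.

(⇐) Suppose 6 ∣ k and 21 ∣ k. Any common multiple of 6 and 21 is a multiple of their lcm; here lcm(6, 21) = 6·21/gcd(6, 21) = 126/3 = 42, so 42 ∣ k.

(⇒) If 42 ∣ k, write k = 42q. Since 42 = 7·6, k = 6·(7q), so 6 ∣ k; and since 42 = 2·21, k = 21·(2q), so 21 ∣ k.

Equivalent; both directions hold.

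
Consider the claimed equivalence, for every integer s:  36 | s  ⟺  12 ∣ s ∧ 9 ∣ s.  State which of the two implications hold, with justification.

Both implications hold.

(⇐) Suppose 12 ∣ s and 9 ∣ s. Any common multiple of 12 and 9 is a multiple of their lcm; here lcm(12, 9) = 12·9/gcd(12, 9) = 108/3 = 36, so 36 ∣ s.

(⇒) If 36 ∣ s, write s = 36q. Since 36 = 3·12, s = 12·(3q), so 12 ∣ s; and since 36 = 4·9, s = 9·(4q), so 9 ∣ s.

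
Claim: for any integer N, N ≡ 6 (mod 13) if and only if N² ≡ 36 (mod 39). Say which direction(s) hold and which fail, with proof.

Neither direction holds.

(⟹) This fails: take N = 19. Then 19 ≡ 6 (mod 13), but 19² = 361 ≡ 10 (mod 39), not 36.

(⟸) This fails: take N = 33. Then 33² = 1089 ≡ 36 (mod 39), yet 33 ≡ 7 (mod 13), not 6.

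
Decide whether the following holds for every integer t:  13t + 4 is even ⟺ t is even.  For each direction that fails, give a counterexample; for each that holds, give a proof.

Both directions hold.

(⟹) Suppose 13t + 4 is even. Since 13 is odd, 13t and t have the same parity, so 13t + 4 ≡ t + 4 (mod 2). As 4 is even, 13t + 4 is even exactly when t is even. Thus t is even.

(⟸) Conversely, suppose t is even; write t = 2j. Then 13t + 4 = 13·(2j) + 4 = 2·13j + 4, which is even.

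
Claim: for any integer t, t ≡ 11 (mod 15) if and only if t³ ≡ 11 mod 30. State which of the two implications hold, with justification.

[⇒] This fails: take t = 26. Then 26 ≡ 11 (mod 15), but 26³ = 17576 ≡ 26 (mod 30), not 11.

[⇐] Conversely, the residues r modulo 30 with r³ ≡ 11 (mod 30) are exactly {11}, and each is ≡ 11 (mod 15).

(⇒) fails; (⇐) holds.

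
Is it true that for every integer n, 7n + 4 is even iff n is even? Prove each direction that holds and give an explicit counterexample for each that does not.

(⟸) Suppose n is even; write n = 2j. Then 7n + 4 = 7·(2j) + 4 = 2·7j + 4, which is even.

(⟹) Suppose 7n + 4 is even. Since 7 is odd, 7n and n have the same parity, so 7n + 4 ≡ n + 4 (mod 2). As 4 is even, 7n + 4 is even exactly when n is even. Thus n is even.

The biconditional holds.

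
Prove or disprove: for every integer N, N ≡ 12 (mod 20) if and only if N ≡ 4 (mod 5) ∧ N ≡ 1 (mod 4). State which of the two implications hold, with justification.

[⇒] This fails: N = 12 gives 12 ≡ 12 (mod 20) but 12 ≡ 2 (mod 5), so the conjunction on the right does not hold.

[⇐] This fails: N = 9 satisfies both congruences on the right (9 ≡ 4 mod 5 and 9 ≡ 1 mod 4) yet 9 ≡ 9 (mod 20), not 12.

Neither direction holds.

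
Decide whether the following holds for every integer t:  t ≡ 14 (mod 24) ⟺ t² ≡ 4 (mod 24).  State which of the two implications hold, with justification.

Not equivalent: only (⇒) holds.

(→) Suppose t ≡ 14 (mod 24). Write t = 24j + 14. Then (24j + 14)² = 576j² + 672j + 196 = 24(24j² + 28j + 8) + 4, so t² ≡ 4 (mod 24).

(←) This fails: take t = 2. Then 2² = 4 ≡ 4 (mod 24), yet 2 ≡ 2 (mod 24), not 14.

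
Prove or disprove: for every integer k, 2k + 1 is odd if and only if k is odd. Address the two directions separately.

Forward direction. This fails: take k = 6. Then 2k + 1 = 13, which is odd, yet k = 6 is even, not odd.

Converse. Suppose k is odd. Since 2 is even, 2k is even for every k, so 2k + 1 has the same parity as 1, which is odd. Hence 2k + 1 is odd.

Not equivalent: only (⇐) holds.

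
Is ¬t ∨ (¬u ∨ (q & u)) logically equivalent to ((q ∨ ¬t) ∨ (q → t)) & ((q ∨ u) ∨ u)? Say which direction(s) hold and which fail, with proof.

(→) This fails. Under q = F, u = F, t = F, the left side is true but the right side is false.

(←) This fails. Under q = F, u = T, t = T, the left side is false but the right side is true.

Neither implication holds.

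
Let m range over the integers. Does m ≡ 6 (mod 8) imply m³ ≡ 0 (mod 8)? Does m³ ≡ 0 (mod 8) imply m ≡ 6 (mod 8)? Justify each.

The forward direction holds; the converse fails.

[⇒] Suppose m ≡ 6 (mod 8). Write m = 8j + 6. Then (8j + 6)³ = 512j³ + 1152j² + 864j + 216 = 8(64j³ + 144j² + 108j + 27) + 0, so m³ ≡ 0 (mod 8).

[⇐] This fails: take m = 0. Then 0³ = 0 ≡ 0 (mod 8), yet 0 ≡ 0 (mod 8), not 6.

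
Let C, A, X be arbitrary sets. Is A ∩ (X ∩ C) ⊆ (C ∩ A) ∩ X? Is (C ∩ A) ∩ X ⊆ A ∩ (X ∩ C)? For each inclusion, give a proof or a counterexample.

(⊆) Let x ∈ A ∩ (X ∩ C). Then x ∈ C ∩ A ∩ X, from which x ∈ (C ∩ A) ∩ X.

(⊇) Let x ∈ (C ∩ A) ∩ X. Then x ∈ C ∩ A ∩ X, from which x ∈ A ∩ (X ∩ C).

Both inclusions hold.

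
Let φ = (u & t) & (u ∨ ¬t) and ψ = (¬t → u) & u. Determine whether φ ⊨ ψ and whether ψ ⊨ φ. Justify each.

Only the forward direction holds.

[⇒] Assume the antecedent. If u is true, (¬t → u) & u reduces to true regardless of the other variables. If u is false, the antecedent cannot hold. Either way (¬t → u) & u holds.

[⇐] This fails. Under u = T, t = F, the left side is false but the right side is true.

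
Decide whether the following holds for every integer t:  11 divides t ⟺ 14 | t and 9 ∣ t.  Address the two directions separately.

Neither implication holds.

(⟹) This fails: take t = 11. Certainly 11 ∣ 11, but 14 ∤ 11.

(⟸) This fails: take t = 126. Both 14 ∣ 126 and 9 ∣ 126, yet 126 is not a multiple of 11 (since 126 = 11·11 + 5), so 11 ∤ 126.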